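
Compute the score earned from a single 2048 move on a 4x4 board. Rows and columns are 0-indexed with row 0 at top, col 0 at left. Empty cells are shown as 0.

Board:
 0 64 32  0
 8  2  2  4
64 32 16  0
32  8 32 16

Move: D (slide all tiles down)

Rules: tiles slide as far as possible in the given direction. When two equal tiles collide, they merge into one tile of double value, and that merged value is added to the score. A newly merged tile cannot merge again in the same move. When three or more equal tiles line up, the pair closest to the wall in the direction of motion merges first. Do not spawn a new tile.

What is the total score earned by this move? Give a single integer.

Slide down:
col 0: [0, 8, 64, 32] -> [0, 8, 64, 32]  score +0 (running 0)
col 1: [64, 2, 32, 8] -> [64, 2, 32, 8]  score +0 (running 0)
col 2: [32, 2, 16, 32] -> [32, 2, 16, 32]  score +0 (running 0)
col 3: [0, 4, 0, 16] -> [0, 0, 4, 16]  score +0 (running 0)
Board after move:
 0 64 32  0
 8  2  2  0
64 32 16  4
32  8 32 16

Answer: 0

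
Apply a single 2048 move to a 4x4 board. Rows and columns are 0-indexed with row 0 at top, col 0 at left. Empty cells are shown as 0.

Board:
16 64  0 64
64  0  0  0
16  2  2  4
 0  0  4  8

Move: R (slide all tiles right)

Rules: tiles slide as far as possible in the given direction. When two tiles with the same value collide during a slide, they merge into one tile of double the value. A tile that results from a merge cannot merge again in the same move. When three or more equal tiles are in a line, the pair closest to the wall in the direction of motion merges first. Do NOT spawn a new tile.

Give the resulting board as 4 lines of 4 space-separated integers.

Answer:   0   0  16 128
  0   0   0  64
  0  16   4   4
  0   0   4   8

Derivation:
Slide right:
row 0: [16, 64, 0, 64] -> [0, 0, 16, 128]
row 1: [64, 0, 0, 0] -> [0, 0, 0, 64]
row 2: [16, 2, 2, 4] -> [0, 16, 4, 4]
row 3: [0, 0, 4, 8] -> [0, 0, 4, 8]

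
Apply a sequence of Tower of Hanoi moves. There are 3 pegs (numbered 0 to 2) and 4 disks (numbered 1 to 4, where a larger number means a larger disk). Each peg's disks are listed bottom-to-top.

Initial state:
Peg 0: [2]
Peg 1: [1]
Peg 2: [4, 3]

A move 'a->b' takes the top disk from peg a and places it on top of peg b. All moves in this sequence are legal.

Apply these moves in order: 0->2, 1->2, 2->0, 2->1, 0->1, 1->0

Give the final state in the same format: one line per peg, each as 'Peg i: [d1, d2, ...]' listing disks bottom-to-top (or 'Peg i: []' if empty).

Answer: Peg 0: [1]
Peg 1: [2]
Peg 2: [4, 3]

Derivation:
After move 1 (0->2):
Peg 0: []
Peg 1: [1]
Peg 2: [4, 3, 2]

After move 2 (1->2):
Peg 0: []
Peg 1: []
Peg 2: [4, 3, 2, 1]

After move 3 (2->0):
Peg 0: [1]
Peg 1: []
Peg 2: [4, 3, 2]

After move 4 (2->1):
Peg 0: [1]
Peg 1: [2]
Peg 2: [4, 3]

After move 5 (0->1):
Peg 0: []
Peg 1: [2, 1]
Peg 2: [4, 3]

After move 6 (1->0):
Peg 0: [1]
Peg 1: [2]
Peg 2: [4, 3]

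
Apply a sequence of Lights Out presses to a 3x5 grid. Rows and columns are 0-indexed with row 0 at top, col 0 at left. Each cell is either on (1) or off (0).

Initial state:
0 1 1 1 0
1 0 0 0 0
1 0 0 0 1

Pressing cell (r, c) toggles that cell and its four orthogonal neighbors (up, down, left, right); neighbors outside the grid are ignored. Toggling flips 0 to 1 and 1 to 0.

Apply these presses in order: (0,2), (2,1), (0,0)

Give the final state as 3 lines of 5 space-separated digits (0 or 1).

After press 1 at (0,2):
0 0 0 0 0
1 0 1 0 0
1 0 0 0 1

After press 2 at (2,1):
0 0 0 0 0
1 1 1 0 0
0 1 1 0 1

After press 3 at (0,0):
1 1 0 0 0
0 1 1 0 0
0 1 1 0 1

Answer: 1 1 0 0 0
0 1 1 0 0
0 1 1 0 1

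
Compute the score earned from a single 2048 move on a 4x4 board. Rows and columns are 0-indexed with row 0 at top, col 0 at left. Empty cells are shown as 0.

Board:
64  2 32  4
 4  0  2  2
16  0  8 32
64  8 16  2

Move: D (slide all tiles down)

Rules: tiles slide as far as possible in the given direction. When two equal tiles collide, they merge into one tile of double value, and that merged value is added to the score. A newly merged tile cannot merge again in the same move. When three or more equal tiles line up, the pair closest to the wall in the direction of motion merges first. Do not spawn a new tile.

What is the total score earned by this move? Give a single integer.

Answer: 0

Derivation:
Slide down:
col 0: [64, 4, 16, 64] -> [64, 4, 16, 64]  score +0 (running 0)
col 1: [2, 0, 0, 8] -> [0, 0, 2, 8]  score +0 (running 0)
col 2: [32, 2, 8, 16] -> [32, 2, 8, 16]  score +0 (running 0)
col 3: [4, 2, 32, 2] -> [4, 2, 32, 2]  score +0 (running 0)
Board after move:
64  0 32  4
 4  0  2  2
16  2  8 32
64  8 16  2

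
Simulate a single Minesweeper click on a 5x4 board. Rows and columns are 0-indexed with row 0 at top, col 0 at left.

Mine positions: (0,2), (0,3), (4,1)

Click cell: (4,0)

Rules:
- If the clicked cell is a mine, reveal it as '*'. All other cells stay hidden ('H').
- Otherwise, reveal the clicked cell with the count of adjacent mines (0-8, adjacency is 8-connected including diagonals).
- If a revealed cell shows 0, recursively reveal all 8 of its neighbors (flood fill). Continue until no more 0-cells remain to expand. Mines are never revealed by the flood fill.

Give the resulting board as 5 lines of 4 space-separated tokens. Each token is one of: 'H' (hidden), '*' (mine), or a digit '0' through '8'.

H H H H
H H H H
H H H H
H H H H
1 H H H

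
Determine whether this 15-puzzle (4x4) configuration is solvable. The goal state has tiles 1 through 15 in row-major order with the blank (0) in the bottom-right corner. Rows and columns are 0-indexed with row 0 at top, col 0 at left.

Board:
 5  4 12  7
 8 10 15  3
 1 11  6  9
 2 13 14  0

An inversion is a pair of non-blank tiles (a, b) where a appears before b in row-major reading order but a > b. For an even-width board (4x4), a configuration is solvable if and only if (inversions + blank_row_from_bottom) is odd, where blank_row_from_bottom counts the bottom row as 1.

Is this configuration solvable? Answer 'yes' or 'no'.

Answer: yes

Derivation:
Inversions: 44
Blank is in row 3 (0-indexed from top), which is row 1 counting from the bottom (bottom = 1).
44 + 1 = 45, which is odd, so the puzzle is solvable.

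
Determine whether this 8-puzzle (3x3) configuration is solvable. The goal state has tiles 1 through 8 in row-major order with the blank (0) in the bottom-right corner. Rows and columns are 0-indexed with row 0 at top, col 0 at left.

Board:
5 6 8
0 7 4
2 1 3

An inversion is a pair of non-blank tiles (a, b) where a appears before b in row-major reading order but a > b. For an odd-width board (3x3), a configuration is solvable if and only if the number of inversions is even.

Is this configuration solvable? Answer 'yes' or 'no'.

Inversions (pairs i<j in row-major order where tile[i] > tile[j] > 0): 21
21 is odd, so the puzzle is not solvable.

Answer: no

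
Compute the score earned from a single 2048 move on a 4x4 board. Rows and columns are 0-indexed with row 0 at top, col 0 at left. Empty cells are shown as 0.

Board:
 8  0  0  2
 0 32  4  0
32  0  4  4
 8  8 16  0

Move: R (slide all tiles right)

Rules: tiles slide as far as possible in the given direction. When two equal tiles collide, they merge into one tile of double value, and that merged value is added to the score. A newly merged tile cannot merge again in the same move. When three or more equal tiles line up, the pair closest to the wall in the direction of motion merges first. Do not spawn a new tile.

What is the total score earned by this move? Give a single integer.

Slide right:
row 0: [8, 0, 0, 2] -> [0, 0, 8, 2]  score +0 (running 0)
row 1: [0, 32, 4, 0] -> [0, 0, 32, 4]  score +0 (running 0)
row 2: [32, 0, 4, 4] -> [0, 0, 32, 8]  score +8 (running 8)
row 3: [8, 8, 16, 0] -> [0, 0, 16, 16]  score +16 (running 24)
Board after move:
 0  0  8  2
 0  0 32  4
 0  0 32  8
 0  0 16 16

Answer: 24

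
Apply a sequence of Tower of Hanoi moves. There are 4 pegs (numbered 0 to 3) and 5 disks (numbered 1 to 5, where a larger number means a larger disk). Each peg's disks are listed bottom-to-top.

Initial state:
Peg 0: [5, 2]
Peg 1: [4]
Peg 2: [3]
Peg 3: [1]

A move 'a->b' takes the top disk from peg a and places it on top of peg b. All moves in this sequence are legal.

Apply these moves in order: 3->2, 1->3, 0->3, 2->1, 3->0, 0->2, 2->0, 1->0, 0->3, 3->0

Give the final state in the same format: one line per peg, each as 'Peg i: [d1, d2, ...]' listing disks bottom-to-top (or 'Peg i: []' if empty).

Answer: Peg 0: [5, 2, 1]
Peg 1: []
Peg 2: [3]
Peg 3: [4]

Derivation:
After move 1 (3->2):
Peg 0: [5, 2]
Peg 1: [4]
Peg 2: [3, 1]
Peg 3: []

After move 2 (1->3):
Peg 0: [5, 2]
Peg 1: []
Peg 2: [3, 1]
Peg 3: [4]

After move 3 (0->3):
Peg 0: [5]
Peg 1: []
Peg 2: [3, 1]
Peg 3: [4, 2]

After move 4 (2->1):
Peg 0: [5]
Peg 1: [1]
Peg 2: [3]
Peg 3: [4, 2]

After move 5 (3->0):
Peg 0: [5, 2]
Peg 1: [1]
Peg 2: [3]
Peg 3: [4]

After move 6 (0->2):
Peg 0: [5]
Peg 1: [1]
Peg 2: [3, 2]
Peg 3: [4]

After move 7 (2->0):
Peg 0: [5, 2]
Peg 1: [1]
Peg 2: [3]
Peg 3: [4]

After move 8 (1->0):
Peg 0: [5, 2, 1]
Peg 1: []
Peg 2: [3]
Peg 3: [4]

After move 9 (0->3):
Peg 0: [5, 2]
Peg 1: []
Peg 2: [3]
Peg 3: [4, 1]

After move 10 (3->0):
Peg 0: [5, 2, 1]
Peg 1: []
Peg 2: [3]
Peg 3: [4]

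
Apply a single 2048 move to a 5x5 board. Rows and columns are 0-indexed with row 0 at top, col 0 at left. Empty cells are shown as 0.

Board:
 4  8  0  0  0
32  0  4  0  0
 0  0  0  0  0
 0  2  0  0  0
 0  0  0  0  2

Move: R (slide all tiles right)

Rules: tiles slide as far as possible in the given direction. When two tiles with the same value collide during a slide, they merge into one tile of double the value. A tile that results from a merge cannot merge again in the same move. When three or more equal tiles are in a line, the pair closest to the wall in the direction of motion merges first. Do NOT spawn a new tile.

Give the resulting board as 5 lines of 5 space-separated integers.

Answer:  0  0  0  4  8
 0  0  0 32  4
 0  0  0  0  0
 0  0  0  0  2
 0  0  0  0  2

Derivation:
Slide right:
row 0: [4, 8, 0, 0, 0] -> [0, 0, 0, 4, 8]
row 1: [32, 0, 4, 0, 0] -> [0, 0, 0, 32, 4]
row 2: [0, 0, 0, 0, 0] -> [0, 0, 0, 0, 0]
row 3: [0, 2, 0, 0, 0] -> [0, 0, 0, 0, 2]
row 4: [0, 0, 0, 0, 2] -> [0, 0, 0, 0, 2]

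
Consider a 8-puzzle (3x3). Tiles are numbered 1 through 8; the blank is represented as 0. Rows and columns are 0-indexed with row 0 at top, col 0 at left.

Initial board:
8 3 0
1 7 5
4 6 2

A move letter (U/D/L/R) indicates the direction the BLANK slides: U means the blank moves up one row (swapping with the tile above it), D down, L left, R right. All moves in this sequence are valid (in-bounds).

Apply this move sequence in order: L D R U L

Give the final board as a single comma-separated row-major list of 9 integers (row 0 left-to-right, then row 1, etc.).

After move 1 (L):
8 0 3
1 7 5
4 6 2

After move 2 (D):
8 7 3
1 0 5
4 6 2

After move 3 (R):
8 7 3
1 5 0
4 6 2

After move 4 (U):
8 7 0
1 5 3
4 6 2

After move 5 (L):
8 0 7
1 5 3
4 6 2

Answer: 8, 0, 7, 1, 5, 3, 4, 6, 2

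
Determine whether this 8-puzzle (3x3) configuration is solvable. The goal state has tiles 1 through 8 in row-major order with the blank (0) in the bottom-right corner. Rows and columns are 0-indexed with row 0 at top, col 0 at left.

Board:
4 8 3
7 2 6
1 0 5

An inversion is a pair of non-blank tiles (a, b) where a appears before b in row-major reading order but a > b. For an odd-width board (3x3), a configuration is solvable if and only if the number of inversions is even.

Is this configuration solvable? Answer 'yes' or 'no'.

Inversions (pairs i<j in row-major order where tile[i] > tile[j] > 0): 18
18 is even, so the puzzle is solvable.

Answer: yes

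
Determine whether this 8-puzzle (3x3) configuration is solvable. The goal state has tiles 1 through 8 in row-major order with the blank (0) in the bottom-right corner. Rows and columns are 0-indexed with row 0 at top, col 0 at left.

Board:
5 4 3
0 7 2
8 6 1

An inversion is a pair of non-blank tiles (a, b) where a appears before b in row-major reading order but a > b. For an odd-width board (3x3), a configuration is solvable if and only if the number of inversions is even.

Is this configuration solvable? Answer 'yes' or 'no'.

Answer: yes

Derivation:
Inversions (pairs i<j in row-major order where tile[i] > tile[j] > 0): 16
16 is even, so the puzzle is solvable.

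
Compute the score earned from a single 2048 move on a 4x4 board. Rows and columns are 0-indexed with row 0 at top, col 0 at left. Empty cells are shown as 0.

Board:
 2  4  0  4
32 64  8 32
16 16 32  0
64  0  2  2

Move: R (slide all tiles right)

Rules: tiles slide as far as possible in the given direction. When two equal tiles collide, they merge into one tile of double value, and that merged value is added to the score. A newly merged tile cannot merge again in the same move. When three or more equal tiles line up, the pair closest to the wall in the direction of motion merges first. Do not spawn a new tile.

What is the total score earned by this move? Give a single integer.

Slide right:
row 0: [2, 4, 0, 4] -> [0, 0, 2, 8]  score +8 (running 8)
row 1: [32, 64, 8, 32] -> [32, 64, 8, 32]  score +0 (running 8)
row 2: [16, 16, 32, 0] -> [0, 0, 32, 32]  score +32 (running 40)
row 3: [64, 0, 2, 2] -> [0, 0, 64, 4]  score +4 (running 44)
Board after move:
 0  0  2  8
32 64  8 32
 0  0 32 32
 0  0 64  4

Answer: 44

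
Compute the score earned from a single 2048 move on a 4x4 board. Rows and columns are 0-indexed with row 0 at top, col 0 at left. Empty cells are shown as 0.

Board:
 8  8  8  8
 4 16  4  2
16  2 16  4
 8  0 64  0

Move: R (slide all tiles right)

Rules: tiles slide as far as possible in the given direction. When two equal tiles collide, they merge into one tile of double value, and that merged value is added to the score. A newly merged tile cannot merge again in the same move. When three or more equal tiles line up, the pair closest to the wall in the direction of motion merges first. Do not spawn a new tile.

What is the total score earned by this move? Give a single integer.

Slide right:
row 0: [8, 8, 8, 8] -> [0, 0, 16, 16]  score +32 (running 32)
row 1: [4, 16, 4, 2] -> [4, 16, 4, 2]  score +0 (running 32)
row 2: [16, 2, 16, 4] -> [16, 2, 16, 4]  score +0 (running 32)
row 3: [8, 0, 64, 0] -> [0, 0, 8, 64]  score +0 (running 32)
Board after move:
 0  0 16 16
 4 16  4  2
16  2 16  4
 0  0  8 64

Answer: 32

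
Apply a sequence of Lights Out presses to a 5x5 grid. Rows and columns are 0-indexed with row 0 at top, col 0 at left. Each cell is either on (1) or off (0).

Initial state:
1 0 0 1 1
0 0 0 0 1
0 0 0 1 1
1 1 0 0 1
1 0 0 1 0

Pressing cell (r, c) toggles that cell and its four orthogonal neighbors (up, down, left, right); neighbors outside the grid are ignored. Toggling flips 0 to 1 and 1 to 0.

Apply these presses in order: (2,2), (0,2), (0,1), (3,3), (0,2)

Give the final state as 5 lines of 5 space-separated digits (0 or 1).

Answer: 0 1 1 1 1
0 1 1 0 1
0 1 1 1 1
1 1 0 1 0
1 0 0 0 0

Derivation:
After press 1 at (2,2):
1 0 0 1 1
0 0 1 0 1
0 1 1 0 1
1 1 1 0 1
1 0 0 1 0

After press 2 at (0,2):
1 1 1 0 1
0 0 0 0 1
0 1 1 0 1
1 1 1 0 1
1 0 0 1 0

After press 3 at (0,1):
0 0 0 0 1
0 1 0 0 1
0 1 1 0 1
1 1 1 0 1
1 0 0 1 0

After press 4 at (3,3):
0 0 0 0 1
0 1 0 0 1
0 1 1 1 1
1 1 0 1 0
1 0 0 0 0

After press 5 at (0,2):
0 1 1 1 1
0 1 1 0 1
0 1 1 1 1
1 1 0 1 0
1 0 0 0 0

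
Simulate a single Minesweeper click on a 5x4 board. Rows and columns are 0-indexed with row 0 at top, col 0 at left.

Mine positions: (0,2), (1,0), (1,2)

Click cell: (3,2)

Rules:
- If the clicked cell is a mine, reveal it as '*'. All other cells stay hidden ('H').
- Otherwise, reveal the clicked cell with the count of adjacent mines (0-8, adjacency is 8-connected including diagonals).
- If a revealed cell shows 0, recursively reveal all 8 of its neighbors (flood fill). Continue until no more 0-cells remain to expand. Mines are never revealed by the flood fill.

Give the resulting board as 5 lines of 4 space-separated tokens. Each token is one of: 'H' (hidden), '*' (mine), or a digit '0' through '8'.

H H H H
H H H H
1 2 1 1
0 0 0 0
0 0 0 0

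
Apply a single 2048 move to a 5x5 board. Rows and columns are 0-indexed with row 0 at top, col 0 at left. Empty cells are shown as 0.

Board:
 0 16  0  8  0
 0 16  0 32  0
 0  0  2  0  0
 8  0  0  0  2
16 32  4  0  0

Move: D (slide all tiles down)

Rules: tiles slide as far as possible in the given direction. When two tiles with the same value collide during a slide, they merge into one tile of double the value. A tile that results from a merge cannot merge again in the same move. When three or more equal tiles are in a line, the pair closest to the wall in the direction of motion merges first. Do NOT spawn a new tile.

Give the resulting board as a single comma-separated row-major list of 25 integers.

Slide down:
col 0: [0, 0, 0, 8, 16] -> [0, 0, 0, 8, 16]
col 1: [16, 16, 0, 0, 32] -> [0, 0, 0, 32, 32]
col 2: [0, 0, 2, 0, 4] -> [0, 0, 0, 2, 4]
col 3: [8, 32, 0, 0, 0] -> [0, 0, 0, 8, 32]
col 4: [0, 0, 0, 2, 0] -> [0, 0, 0, 0, 2]

Answer: 0, 0, 0, 0, 0, 0, 0, 0, 0, 0, 0, 0, 0, 0, 0, 8, 32, 2, 8, 0, 16, 32, 4, 32, 2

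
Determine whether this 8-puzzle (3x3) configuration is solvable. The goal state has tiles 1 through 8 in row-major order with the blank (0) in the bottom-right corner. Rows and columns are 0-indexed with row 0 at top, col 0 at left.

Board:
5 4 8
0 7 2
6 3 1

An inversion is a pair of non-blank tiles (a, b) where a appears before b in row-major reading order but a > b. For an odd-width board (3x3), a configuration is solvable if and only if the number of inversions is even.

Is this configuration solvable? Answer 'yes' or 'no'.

Inversions (pairs i<j in row-major order where tile[i] > tile[j] > 0): 20
20 is even, so the puzzle is solvable.

Answer: yes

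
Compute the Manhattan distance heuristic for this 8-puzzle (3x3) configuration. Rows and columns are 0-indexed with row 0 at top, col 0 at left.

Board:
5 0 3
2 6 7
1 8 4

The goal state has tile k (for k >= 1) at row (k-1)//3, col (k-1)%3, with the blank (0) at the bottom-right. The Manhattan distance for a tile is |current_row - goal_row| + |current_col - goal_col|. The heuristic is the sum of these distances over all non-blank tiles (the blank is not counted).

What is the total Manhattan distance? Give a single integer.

Tile 5: at (0,0), goal (1,1), distance |0-1|+|0-1| = 2
Tile 3: at (0,2), goal (0,2), distance |0-0|+|2-2| = 0
Tile 2: at (1,0), goal (0,1), distance |1-0|+|0-1| = 2
Tile 6: at (1,1), goal (1,2), distance |1-1|+|1-2| = 1
Tile 7: at (1,2), goal (2,0), distance |1-2|+|2-0| = 3
Tile 1: at (2,0), goal (0,0), distance |2-0|+|0-0| = 2
Tile 8: at (2,1), goal (2,1), distance |2-2|+|1-1| = 0
Tile 4: at (2,2), goal (1,0), distance |2-1|+|2-0| = 3
Sum: 2 + 0 + 2 + 1 + 3 + 2 + 0 + 3 = 13

Answer: 13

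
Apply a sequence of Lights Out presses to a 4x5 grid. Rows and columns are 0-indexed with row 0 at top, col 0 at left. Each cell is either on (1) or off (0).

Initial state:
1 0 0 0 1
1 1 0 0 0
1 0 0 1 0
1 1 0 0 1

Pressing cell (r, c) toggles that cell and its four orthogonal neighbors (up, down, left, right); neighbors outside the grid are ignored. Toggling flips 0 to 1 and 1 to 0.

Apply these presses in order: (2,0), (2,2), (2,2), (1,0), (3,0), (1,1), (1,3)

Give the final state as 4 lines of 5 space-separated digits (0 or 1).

Answer: 0 1 0 1 1
0 1 0 1 1
0 0 0 0 0
1 0 0 0 1

Derivation:
After press 1 at (2,0):
1 0 0 0 1
0 1 0 0 0
0 1 0 1 0
0 1 0 0 1

After press 2 at (2,2):
1 0 0 0 1
0 1 1 0 0
0 0 1 0 0
0 1 1 0 1

After press 3 at (2,2):
1 0 0 0 1
0 1 0 0 0
0 1 0 1 0
0 1 0 0 1

After press 4 at (1,0):
0 0 0 0 1
1 0 0 0 0
1 1 0 1 0
0 1 0 0 1

After press 5 at (3,0):
0 0 0 0 1
1 0 0 0 0
0 1 0 1 0
1 0 0 0 1

After press 6 at (1,1):
0 1 0 0 1
0 1 1 0 0
0 0 0 1 0
1 0 0 0 1

After press 7 at (1,3):
0 1 0 1 1
0 1 0 1 1
0 0 0 0 0
1 0 0 0 1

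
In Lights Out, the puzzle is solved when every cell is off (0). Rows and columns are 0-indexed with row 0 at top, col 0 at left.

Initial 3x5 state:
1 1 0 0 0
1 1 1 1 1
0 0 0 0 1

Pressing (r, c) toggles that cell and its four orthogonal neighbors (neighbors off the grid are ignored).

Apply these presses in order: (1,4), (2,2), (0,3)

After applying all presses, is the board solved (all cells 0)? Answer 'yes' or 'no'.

After press 1 at (1,4):
1 1 0 0 1
1 1 1 0 0
0 0 0 0 0

After press 2 at (2,2):
1 1 0 0 1
1 1 0 0 0
0 1 1 1 0

After press 3 at (0,3):
1 1 1 1 0
1 1 0 1 0
0 1 1 1 0

Lights still on: 10

Answer: no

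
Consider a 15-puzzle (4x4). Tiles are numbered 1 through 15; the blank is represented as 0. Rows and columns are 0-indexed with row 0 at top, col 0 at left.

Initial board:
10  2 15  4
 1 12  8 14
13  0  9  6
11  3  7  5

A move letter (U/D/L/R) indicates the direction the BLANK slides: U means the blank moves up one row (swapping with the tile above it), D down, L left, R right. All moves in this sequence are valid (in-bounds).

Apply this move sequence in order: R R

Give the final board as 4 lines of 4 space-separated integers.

After move 1 (R):
10  2 15  4
 1 12  8 14
13  9  0  6
11  3  7  5

After move 2 (R):
10  2 15  4
 1 12  8 14
13  9  6  0
11  3  7  5

Answer: 10  2 15  4
 1 12  8 14
13  9  6  0
11  3  7  5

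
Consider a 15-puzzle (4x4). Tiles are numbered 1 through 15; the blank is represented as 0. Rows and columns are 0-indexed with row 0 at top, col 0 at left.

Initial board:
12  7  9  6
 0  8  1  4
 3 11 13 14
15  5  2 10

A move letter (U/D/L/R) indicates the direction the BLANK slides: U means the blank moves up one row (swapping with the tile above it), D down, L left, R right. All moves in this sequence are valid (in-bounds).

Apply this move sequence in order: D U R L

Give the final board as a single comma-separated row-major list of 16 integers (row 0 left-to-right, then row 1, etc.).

Answer: 12, 7, 9, 6, 0, 8, 1, 4, 3, 11, 13, 14, 15, 5, 2, 10

Derivation:
After move 1 (D):
12  7  9  6
 3  8  1  4
 0 11 13 14
15  5  2 10

After move 2 (U):
12  7  9  6
 0  8  1  4
 3 11 13 14
15  5  2 10

After move 3 (R):
12  7  9  6
 8  0  1  4
 3 11 13 14
15  5  2 10

After move 4 (L):
12  7  9  6
 0  8  1  4
 3 11 13 14
15  5  2 10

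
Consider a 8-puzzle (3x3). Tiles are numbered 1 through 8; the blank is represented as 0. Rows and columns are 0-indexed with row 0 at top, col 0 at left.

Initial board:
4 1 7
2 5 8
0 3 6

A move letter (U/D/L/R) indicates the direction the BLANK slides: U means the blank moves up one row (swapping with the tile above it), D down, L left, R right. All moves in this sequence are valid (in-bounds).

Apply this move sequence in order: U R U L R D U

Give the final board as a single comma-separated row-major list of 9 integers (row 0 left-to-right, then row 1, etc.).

Answer: 4, 0, 7, 5, 1, 8, 2, 3, 6

Derivation:
After move 1 (U):
4 1 7
0 5 8
2 3 6

After move 2 (R):
4 1 7
5 0 8
2 3 6

After move 3 (U):
4 0 7
5 1 8
2 3 6

After move 4 (L):
0 4 7
5 1 8
2 3 6

After move 5 (R):
4 0 7
5 1 8
2 3 6

After move 6 (D):
4 1 7
5 0 8
2 3 6

After move 7 (U):
4 0 7
5 1 8
2 3 6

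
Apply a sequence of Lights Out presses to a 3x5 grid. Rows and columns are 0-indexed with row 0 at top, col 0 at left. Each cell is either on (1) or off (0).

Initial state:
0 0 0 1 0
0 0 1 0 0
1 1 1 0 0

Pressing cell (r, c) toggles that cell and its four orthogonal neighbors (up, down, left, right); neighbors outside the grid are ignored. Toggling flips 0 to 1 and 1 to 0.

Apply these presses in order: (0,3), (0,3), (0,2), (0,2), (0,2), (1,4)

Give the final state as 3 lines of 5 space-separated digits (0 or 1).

Answer: 0 1 1 0 1
0 0 0 1 1
1 1 1 0 1

Derivation:
After press 1 at (0,3):
0 0 1 0 1
0 0 1 1 0
1 1 1 0 0

After press 2 at (0,3):
0 0 0 1 0
0 0 1 0 0
1 1 1 0 0

After press 3 at (0,2):
0 1 1 0 0
0 0 0 0 0
1 1 1 0 0

After press 4 at (0,2):
0 0 0 1 0
0 0 1 0 0
1 1 1 0 0

After press 5 at (0,2):
0 1 1 0 0
0 0 0 0 0
1 1 1 0 0

After press 6 at (1,4):
0 1 1 0 1
0 0 0 1 1
1 1 1 0 1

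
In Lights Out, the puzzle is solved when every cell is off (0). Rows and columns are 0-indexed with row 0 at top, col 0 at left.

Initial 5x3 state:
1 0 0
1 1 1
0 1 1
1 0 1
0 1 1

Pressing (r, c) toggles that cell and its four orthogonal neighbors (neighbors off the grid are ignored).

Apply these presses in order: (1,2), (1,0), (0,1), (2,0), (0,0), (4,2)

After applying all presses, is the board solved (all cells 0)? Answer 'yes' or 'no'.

After press 1 at (1,2):
1 0 1
1 0 0
0 1 0
1 0 1
0 1 1

After press 2 at (1,0):
0 0 1
0 1 0
1 1 0
1 0 1
0 1 1

After press 3 at (0,1):
1 1 0
0 0 0
1 1 0
1 0 1
0 1 1

After press 4 at (2,0):
1 1 0
1 0 0
0 0 0
0 0 1
0 1 1

After press 5 at (0,0):
0 0 0
0 0 0
0 0 0
0 0 1
0 1 1

After press 6 at (4,2):
0 0 0
0 0 0
0 0 0
0 0 0
0 0 0

Lights still on: 0

Answer: yes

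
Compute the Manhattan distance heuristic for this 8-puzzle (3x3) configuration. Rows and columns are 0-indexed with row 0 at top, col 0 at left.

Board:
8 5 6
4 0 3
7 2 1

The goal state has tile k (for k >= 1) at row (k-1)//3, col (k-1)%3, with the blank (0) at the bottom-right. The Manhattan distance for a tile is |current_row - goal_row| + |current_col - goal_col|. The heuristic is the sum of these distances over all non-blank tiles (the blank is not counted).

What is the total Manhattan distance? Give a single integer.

Answer: 12

Derivation:
Tile 8: at (0,0), goal (2,1), distance |0-2|+|0-1| = 3
Tile 5: at (0,1), goal (1,1), distance |0-1|+|1-1| = 1
Tile 6: at (0,2), goal (1,2), distance |0-1|+|2-2| = 1
Tile 4: at (1,0), goal (1,0), distance |1-1|+|0-0| = 0
Tile 3: at (1,2), goal (0,2), distance |1-0|+|2-2| = 1
Tile 7: at (2,0), goal (2,0), distance |2-2|+|0-0| = 0
Tile 2: at (2,1), goal (0,1), distance |2-0|+|1-1| = 2
Tile 1: at (2,2), goal (0,0), distance |2-0|+|2-0| = 4
Sum: 3 + 1 + 1 + 0 + 1 + 0 + 2 + 4 = 12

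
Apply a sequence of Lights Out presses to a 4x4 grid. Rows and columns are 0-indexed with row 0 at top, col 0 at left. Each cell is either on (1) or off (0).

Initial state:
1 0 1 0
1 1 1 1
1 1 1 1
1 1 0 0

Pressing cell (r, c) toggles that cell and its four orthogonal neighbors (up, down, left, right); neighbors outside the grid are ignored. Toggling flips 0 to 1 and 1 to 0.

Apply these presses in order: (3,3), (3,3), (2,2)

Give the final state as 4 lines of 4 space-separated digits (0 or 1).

After press 1 at (3,3):
1 0 1 0
1 1 1 1
1 1 1 0
1 1 1 1

After press 2 at (3,3):
1 0 1 0
1 1 1 1
1 1 1 1
1 1 0 0

After press 3 at (2,2):
1 0 1 0
1 1 0 1
1 0 0 0
1 1 1 0

Answer: 1 0 1 0
1 1 0 1
1 0 0 0
1 1 1 0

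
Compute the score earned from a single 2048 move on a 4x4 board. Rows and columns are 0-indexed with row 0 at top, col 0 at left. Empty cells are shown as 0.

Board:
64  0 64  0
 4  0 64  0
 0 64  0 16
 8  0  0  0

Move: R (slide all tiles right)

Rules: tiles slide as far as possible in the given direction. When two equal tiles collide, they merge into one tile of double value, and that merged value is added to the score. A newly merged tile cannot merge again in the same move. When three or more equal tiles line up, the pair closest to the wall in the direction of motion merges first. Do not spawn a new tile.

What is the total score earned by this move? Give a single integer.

Slide right:
row 0: [64, 0, 64, 0] -> [0, 0, 0, 128]  score +128 (running 128)
row 1: [4, 0, 64, 0] -> [0, 0, 4, 64]  score +0 (running 128)
row 2: [0, 64, 0, 16] -> [0, 0, 64, 16]  score +0 (running 128)
row 3: [8, 0, 0, 0] -> [0, 0, 0, 8]  score +0 (running 128)
Board after move:
  0   0   0 128
  0   0   4  64
  0   0  64  16
  0   0   0   8

Answer: 128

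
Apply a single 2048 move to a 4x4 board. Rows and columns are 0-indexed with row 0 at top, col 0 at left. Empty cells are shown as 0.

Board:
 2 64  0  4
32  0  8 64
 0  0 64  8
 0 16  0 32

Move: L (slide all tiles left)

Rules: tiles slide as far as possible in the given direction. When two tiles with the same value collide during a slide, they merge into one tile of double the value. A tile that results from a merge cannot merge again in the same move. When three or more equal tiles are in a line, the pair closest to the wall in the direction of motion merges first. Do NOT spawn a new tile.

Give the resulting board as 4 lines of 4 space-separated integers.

Answer:  2 64  4  0
32  8 64  0
64  8  0  0
16 32  0  0

Derivation:
Slide left:
row 0: [2, 64, 0, 4] -> [2, 64, 4, 0]
row 1: [32, 0, 8, 64] -> [32, 8, 64, 0]
row 2: [0, 0, 64, 8] -> [64, 8, 0, 0]
row 3: [0, 16, 0, 32] -> [16, 32, 0, 0]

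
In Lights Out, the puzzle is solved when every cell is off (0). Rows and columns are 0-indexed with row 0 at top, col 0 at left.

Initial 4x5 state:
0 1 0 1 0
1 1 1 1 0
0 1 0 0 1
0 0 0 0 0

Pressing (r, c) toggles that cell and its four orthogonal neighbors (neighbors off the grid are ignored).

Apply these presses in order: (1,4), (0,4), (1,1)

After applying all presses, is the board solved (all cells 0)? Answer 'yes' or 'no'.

After press 1 at (1,4):
0 1 0 1 1
1 1 1 0 1
0 1 0 0 0
0 0 0 0 0

After press 2 at (0,4):
0 1 0 0 0
1 1 1 0 0
0 1 0 0 0
0 0 0 0 0

After press 3 at (1,1):
0 0 0 0 0
0 0 0 0 0
0 0 0 0 0
0 0 0 0 0

Lights still on: 0

Answer: yes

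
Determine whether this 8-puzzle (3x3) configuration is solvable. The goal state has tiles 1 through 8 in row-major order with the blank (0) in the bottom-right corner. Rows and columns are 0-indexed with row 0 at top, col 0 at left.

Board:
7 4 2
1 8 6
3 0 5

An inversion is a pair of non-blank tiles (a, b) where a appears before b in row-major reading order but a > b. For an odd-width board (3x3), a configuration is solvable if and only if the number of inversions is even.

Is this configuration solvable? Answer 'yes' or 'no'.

Inversions (pairs i<j in row-major order where tile[i] > tile[j] > 0): 15
15 is odd, so the puzzle is not solvable.

Answer: no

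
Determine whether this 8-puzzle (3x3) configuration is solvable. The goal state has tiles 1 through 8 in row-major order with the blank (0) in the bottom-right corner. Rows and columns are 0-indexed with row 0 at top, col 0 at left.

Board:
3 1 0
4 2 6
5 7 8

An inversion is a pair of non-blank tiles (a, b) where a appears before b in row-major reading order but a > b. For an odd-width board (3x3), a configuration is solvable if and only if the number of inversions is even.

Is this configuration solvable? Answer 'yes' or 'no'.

Inversions (pairs i<j in row-major order where tile[i] > tile[j] > 0): 4
4 is even, so the puzzle is solvable.

Answer: yes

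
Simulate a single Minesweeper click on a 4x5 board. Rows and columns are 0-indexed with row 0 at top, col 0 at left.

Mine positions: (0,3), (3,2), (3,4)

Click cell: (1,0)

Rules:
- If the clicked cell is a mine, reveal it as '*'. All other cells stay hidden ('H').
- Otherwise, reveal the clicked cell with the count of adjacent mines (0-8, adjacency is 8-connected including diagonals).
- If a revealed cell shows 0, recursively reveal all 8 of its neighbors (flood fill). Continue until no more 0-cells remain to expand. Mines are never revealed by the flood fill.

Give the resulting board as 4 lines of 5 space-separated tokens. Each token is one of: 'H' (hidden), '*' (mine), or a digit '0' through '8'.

0 0 1 H H
0 0 1 H H
0 1 1 H H
0 1 H H H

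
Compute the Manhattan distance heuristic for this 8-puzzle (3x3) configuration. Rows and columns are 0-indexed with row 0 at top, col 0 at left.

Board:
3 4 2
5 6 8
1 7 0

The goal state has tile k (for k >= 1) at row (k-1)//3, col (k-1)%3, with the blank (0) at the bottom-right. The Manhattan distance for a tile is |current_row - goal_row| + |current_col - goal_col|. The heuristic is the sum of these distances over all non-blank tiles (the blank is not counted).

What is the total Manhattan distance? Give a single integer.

Tile 3: at (0,0), goal (0,2), distance |0-0|+|0-2| = 2
Tile 4: at (0,1), goal (1,0), distance |0-1|+|1-0| = 2
Tile 2: at (0,2), goal (0,1), distance |0-0|+|2-1| = 1
Tile 5: at (1,0), goal (1,1), distance |1-1|+|0-1| = 1
Tile 6: at (1,1), goal (1,2), distance |1-1|+|1-2| = 1
Tile 8: at (1,2), goal (2,1), distance |1-2|+|2-1| = 2
Tile 1: at (2,0), goal (0,0), distance |2-0|+|0-0| = 2
Tile 7: at (2,1), goal (2,0), distance |2-2|+|1-0| = 1
Sum: 2 + 2 + 1 + 1 + 1 + 2 + 2 + 1 = 12

Answer: 12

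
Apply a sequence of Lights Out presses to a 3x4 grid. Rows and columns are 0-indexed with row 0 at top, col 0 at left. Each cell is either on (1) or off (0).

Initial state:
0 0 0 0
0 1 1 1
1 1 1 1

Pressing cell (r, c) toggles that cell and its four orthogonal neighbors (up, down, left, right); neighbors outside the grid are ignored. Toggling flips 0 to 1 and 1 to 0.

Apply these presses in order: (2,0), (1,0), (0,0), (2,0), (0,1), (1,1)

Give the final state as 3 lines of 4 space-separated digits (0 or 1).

After press 1 at (2,0):
0 0 0 0
1 1 1 1
0 0 1 1

After press 2 at (1,0):
1 0 0 0
0 0 1 1
1 0 1 1

After press 3 at (0,0):
0 1 0 0
1 0 1 1
1 0 1 1

After press 4 at (2,0):
0 1 0 0
0 0 1 1
0 1 1 1

After press 5 at (0,1):
1 0 1 0
0 1 1 1
0 1 1 1

After press 6 at (1,1):
1 1 1 0
1 0 0 1
0 0 1 1

Answer: 1 1 1 0
1 0 0 1
0 0 1 1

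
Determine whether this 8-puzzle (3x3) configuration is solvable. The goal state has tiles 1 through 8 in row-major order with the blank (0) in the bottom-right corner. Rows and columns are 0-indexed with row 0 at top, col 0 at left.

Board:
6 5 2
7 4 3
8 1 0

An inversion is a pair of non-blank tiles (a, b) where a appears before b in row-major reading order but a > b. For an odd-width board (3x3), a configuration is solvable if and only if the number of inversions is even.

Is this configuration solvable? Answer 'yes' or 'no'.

Inversions (pairs i<j in row-major order where tile[i] > tile[j] > 0): 17
17 is odd, so the puzzle is not solvable.

Answer: no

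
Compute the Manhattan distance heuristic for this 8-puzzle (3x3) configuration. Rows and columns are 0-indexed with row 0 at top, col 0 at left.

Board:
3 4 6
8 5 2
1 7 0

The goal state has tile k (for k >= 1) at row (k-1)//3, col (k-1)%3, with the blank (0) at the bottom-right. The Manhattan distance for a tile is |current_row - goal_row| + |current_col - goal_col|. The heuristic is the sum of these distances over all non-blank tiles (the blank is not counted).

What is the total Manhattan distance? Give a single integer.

Tile 3: at (0,0), goal (0,2), distance |0-0|+|0-2| = 2
Tile 4: at (0,1), goal (1,0), distance |0-1|+|1-0| = 2
Tile 6: at (0,2), goal (1,2), distance |0-1|+|2-2| = 1
Tile 8: at (1,0), goal (2,1), distance |1-2|+|0-1| = 2
Tile 5: at (1,1), goal (1,1), distance |1-1|+|1-1| = 0
Tile 2: at (1,2), goal (0,1), distance |1-0|+|2-1| = 2
Tile 1: at (2,0), goal (0,0), distance |2-0|+|0-0| = 2
Tile 7: at (2,1), goal (2,0), distance |2-2|+|1-0| = 1
Sum: 2 + 2 + 1 + 2 + 0 + 2 + 2 + 1 = 12

Answer: 12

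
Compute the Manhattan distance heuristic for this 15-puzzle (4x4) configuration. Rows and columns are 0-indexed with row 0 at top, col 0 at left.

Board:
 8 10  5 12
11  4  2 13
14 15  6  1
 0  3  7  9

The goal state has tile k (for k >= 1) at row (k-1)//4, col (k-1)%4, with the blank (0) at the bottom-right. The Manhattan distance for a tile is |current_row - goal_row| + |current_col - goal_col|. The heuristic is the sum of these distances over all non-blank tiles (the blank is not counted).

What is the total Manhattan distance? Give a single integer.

Tile 8: (0,0)->(1,3) = 4
Tile 10: (0,1)->(2,1) = 2
Tile 5: (0,2)->(1,0) = 3
Tile 12: (0,3)->(2,3) = 2
Tile 11: (1,0)->(2,2) = 3
Tile 4: (1,1)->(0,3) = 3
Tile 2: (1,2)->(0,1) = 2
Tile 13: (1,3)->(3,0) = 5
Tile 14: (2,0)->(3,1) = 2
Tile 15: (2,1)->(3,2) = 2
Tile 6: (2,2)->(1,1) = 2
Tile 1: (2,3)->(0,0) = 5
Tile 3: (3,1)->(0,2) = 4
Tile 7: (3,2)->(1,2) = 2
Tile 9: (3,3)->(2,0) = 4
Sum: 4 + 2 + 3 + 2 + 3 + 3 + 2 + 5 + 2 + 2 + 2 + 5 + 4 + 2 + 4 = 45

Answer: 45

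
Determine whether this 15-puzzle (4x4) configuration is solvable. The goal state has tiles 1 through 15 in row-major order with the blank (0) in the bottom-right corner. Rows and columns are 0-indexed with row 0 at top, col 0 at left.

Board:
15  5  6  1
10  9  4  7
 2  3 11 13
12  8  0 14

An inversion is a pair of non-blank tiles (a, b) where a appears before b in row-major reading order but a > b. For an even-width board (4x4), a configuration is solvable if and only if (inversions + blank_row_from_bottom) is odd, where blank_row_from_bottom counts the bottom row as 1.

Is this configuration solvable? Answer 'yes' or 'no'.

Inversions: 41
Blank is in row 3 (0-indexed from top), which is row 1 counting from the bottom (bottom = 1).
41 + 1 = 42, which is even, so the puzzle is not solvable.

Answer: no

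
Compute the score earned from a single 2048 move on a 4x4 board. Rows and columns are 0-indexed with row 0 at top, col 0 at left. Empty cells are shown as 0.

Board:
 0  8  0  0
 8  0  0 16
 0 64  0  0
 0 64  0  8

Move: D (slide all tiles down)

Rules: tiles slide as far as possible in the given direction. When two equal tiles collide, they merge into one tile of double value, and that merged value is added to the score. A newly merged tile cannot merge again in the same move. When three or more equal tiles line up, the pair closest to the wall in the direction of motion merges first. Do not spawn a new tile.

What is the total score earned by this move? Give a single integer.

Slide down:
col 0: [0, 8, 0, 0] -> [0, 0, 0, 8]  score +0 (running 0)
col 1: [8, 0, 64, 64] -> [0, 0, 8, 128]  score +128 (running 128)
col 2: [0, 0, 0, 0] -> [0, 0, 0, 0]  score +0 (running 128)
col 3: [0, 16, 0, 8] -> [0, 0, 16, 8]  score +0 (running 128)
Board after move:
  0   0   0   0
  0   0   0   0
  0   8   0  16
  8 128   0   8

Answer: 128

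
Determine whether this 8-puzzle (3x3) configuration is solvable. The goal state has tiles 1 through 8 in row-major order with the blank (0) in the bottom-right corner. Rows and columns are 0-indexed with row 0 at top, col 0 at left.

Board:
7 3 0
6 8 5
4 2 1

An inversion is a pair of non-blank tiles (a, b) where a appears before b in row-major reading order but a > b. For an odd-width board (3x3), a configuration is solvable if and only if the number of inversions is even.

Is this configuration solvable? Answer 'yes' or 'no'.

Answer: yes

Derivation:
Inversions (pairs i<j in row-major order where tile[i] > tile[j] > 0): 22
22 is even, so the puzzle is solvable.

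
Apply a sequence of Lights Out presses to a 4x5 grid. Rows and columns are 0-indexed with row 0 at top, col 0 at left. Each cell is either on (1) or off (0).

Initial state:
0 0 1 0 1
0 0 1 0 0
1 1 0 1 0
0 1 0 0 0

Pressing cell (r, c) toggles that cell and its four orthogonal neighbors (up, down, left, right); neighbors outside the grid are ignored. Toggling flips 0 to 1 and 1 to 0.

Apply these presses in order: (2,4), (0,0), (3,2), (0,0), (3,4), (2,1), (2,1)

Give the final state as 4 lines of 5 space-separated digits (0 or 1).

After press 1 at (2,4):
0 0 1 0 1
0 0 1 0 1
1 1 0 0 1
0 1 0 0 1

After press 2 at (0,0):
1 1 1 0 1
1 0 1 0 1
1 1 0 0 1
0 1 0 0 1

After press 3 at (3,2):
1 1 1 0 1
1 0 1 0 1
1 1 1 0 1
0 0 1 1 1

After press 4 at (0,0):
0 0 1 0 1
0 0 1 0 1
1 1 1 0 1
0 0 1 1 1

After press 5 at (3,4):
0 0 1 0 1
0 0 1 0 1
1 1 1 0 0
0 0 1 0 0

After press 6 at (2,1):
0 0 1 0 1
0 1 1 0 1
0 0 0 0 0
0 1 1 0 0

After press 7 at (2,1):
0 0 1 0 1
0 0 1 0 1
1 1 1 0 0
0 0 1 0 0

Answer: 0 0 1 0 1
0 0 1 0 1
1 1 1 0 0
0 0 1 0 0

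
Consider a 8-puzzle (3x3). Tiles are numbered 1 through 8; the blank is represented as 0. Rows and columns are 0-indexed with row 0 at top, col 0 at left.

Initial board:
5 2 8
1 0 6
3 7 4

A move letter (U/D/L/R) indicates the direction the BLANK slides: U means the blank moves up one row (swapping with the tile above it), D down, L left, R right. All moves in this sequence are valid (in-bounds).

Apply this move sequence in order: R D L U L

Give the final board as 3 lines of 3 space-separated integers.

After move 1 (R):
5 2 8
1 6 0
3 7 4

After move 2 (D):
5 2 8
1 6 4
3 7 0

After move 3 (L):
5 2 8
1 6 4
3 0 7

After move 4 (U):
5 2 8
1 0 4
3 6 7

After move 5 (L):
5 2 8
0 1 4
3 6 7

Answer: 5 2 8
0 1 4
3 6 7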